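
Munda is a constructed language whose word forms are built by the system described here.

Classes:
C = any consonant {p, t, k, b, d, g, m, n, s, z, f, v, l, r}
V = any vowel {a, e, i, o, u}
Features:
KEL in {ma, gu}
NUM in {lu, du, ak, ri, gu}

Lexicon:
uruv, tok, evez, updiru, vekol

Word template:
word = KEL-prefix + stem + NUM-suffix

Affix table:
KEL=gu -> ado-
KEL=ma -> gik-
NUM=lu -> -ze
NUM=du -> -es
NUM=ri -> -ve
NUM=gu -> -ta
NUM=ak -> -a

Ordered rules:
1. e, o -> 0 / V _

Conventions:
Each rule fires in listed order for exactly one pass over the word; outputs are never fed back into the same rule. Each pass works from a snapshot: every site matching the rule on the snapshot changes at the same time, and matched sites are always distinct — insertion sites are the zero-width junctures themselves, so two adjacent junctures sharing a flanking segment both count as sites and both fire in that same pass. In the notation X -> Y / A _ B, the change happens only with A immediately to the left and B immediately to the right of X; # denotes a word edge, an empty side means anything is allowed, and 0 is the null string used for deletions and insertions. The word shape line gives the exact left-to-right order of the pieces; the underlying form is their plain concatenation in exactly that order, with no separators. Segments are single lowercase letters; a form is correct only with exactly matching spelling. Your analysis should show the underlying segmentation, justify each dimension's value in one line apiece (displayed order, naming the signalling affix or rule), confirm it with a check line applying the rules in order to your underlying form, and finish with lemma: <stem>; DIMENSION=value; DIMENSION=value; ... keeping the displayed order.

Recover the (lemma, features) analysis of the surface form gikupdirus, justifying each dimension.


underlying: gik-updiru-es
KEL=ma - signalled by the affix gik-
NUM=du - signalled by the affix -es
check: gikupdirues -> gikupdirus
lemma: updiru; KEL=ma; NUM=du


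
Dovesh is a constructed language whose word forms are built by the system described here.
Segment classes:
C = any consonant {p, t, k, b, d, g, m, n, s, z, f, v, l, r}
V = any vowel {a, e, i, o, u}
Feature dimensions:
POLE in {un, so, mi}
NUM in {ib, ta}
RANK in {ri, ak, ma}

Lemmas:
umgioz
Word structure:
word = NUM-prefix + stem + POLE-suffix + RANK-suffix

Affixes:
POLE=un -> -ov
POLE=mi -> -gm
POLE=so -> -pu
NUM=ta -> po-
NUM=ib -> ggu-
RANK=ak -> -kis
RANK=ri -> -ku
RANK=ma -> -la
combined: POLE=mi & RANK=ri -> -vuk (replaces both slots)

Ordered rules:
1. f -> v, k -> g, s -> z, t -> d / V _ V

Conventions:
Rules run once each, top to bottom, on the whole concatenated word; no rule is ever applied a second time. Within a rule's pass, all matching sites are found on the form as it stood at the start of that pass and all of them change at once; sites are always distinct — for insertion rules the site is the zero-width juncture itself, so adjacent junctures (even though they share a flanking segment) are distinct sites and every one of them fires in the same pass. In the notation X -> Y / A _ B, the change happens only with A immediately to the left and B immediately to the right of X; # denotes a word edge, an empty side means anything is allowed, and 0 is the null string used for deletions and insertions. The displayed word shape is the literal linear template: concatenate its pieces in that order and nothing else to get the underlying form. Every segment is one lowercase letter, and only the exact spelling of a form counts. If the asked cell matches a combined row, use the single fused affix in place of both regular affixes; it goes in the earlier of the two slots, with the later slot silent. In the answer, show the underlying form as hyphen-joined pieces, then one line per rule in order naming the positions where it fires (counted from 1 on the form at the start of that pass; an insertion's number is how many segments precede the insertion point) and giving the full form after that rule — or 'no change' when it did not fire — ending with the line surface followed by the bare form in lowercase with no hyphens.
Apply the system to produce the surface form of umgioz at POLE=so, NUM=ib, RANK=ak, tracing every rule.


underlying: ggu-umgioz-pu-kis
1. f -> v, k -> g, s -> z, t -> d / V _ V: fires at position(s) 12: gguumgiozpugis
surface: gguumgiozpugis


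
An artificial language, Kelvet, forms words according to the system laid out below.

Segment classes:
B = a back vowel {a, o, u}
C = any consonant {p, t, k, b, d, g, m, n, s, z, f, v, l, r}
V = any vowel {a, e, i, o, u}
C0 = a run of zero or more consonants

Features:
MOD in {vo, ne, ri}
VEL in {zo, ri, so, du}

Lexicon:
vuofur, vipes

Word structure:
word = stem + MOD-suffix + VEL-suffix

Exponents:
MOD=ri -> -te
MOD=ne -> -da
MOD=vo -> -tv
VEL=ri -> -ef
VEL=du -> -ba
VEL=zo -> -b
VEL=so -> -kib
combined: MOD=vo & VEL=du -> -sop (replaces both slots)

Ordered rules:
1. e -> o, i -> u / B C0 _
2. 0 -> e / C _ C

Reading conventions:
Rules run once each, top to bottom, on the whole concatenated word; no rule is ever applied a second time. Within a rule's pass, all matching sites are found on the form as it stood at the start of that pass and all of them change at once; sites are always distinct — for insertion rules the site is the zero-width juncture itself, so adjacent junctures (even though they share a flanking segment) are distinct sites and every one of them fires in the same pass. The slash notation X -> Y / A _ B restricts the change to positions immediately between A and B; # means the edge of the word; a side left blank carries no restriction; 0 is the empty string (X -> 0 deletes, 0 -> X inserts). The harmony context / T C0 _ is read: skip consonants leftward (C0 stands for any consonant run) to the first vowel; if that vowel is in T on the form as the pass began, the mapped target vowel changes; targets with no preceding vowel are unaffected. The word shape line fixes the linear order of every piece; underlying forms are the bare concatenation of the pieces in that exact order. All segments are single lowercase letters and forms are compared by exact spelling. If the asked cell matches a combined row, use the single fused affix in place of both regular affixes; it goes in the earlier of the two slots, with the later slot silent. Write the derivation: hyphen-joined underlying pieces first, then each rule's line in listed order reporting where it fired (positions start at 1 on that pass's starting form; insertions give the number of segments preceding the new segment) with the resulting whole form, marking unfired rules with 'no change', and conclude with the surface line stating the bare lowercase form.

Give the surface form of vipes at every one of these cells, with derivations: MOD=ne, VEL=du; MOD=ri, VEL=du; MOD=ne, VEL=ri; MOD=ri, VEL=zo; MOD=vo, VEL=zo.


cell MOD=ne, VEL=du:
underlying: vipes-da-ba
1. e -> o, i -> u / B C0 _: no change
2. 0 -> e / C _ C: inserts after position(s) 5: vipesedaba
surface: vipesedaba

cell MOD=ri, VEL=du:
underlying: vipes-te-ba
1. e -> o, i -> u / B C0 _: no change
2. 0 -> e / C _ C: inserts after position(s) 5: vipeseteba
surface: vipeseteba

cell MOD=ne, VEL=ri:
underlying: vipes-da-ef
1. e -> o, i -> u / B C0 _: fires at position(s) 8: vipesdaof
2. 0 -> e / C _ C: inserts after position(s) 5: vipesedaof
surface: vipesedaof

cell MOD=ri, VEL=zo:
underlying: vipes-te-b
1. e -> o, i -> u / B C0 _: no change
2. 0 -> e / C _ C: inserts after position(s) 5: vipeseteb
surface: vipeseteb

cell MOD=vo, VEL=zo:
underlying: vipes-tv-b
1. e -> o, i -> u / B C0 _: no change
2. 0 -> e / C _ C: inserts after position(s) 5, 6, 7: vipeseteveb
surface: vipeseteveb


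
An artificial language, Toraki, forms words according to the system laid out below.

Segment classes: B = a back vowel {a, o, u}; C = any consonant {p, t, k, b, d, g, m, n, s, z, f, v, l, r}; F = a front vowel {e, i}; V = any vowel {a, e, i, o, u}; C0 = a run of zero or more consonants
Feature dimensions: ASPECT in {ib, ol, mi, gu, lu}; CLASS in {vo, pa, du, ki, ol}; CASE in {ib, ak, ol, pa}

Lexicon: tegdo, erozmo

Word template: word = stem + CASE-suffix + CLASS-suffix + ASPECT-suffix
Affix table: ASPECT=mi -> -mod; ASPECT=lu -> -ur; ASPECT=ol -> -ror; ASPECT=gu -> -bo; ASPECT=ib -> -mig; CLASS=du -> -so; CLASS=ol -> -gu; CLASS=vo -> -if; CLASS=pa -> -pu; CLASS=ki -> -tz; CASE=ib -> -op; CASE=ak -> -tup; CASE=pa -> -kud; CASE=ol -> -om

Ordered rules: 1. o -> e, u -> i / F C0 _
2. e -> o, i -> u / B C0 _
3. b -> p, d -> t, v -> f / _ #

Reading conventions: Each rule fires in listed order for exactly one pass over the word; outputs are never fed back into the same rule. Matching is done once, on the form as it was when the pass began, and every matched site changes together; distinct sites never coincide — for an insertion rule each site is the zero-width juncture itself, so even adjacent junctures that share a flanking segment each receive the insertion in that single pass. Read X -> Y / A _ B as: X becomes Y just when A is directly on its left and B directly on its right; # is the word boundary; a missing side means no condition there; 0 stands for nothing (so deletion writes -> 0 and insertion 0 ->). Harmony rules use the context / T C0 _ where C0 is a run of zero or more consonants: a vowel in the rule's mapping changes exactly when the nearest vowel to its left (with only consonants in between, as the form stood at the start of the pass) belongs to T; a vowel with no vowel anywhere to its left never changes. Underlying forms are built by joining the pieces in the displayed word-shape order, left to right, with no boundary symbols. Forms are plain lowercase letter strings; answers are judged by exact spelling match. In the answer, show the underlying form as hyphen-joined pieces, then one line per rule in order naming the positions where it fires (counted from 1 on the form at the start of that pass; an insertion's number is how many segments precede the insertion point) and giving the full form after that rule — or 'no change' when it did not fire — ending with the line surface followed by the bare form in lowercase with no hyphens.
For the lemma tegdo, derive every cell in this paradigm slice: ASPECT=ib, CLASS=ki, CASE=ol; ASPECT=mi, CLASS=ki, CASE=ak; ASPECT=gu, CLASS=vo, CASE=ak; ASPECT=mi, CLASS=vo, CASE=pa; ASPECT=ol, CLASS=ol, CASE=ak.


cell ASPECT=ib, CLASS=ki, CASE=ol:
underlying: tegdo-om-tz-mig
1. o -> e, u -> i / F C0 _: fires at position(s) 5: tegdeomtzmig
2. e -> o, i -> u / B C0 _: fires at position(s) 11: tegdeomtzmug
3. b -> p, d -> t, v -> f / _ #: no change
surface: tegdeomtzmug

cell ASPECT=mi, CLASS=ki, CASE=ak:
underlying: tegdo-tup-tz-mod
1. o -> e, u -> i / F C0 _: fires at position(s) 5: tegdetuptzmod
2. e -> o, i -> u / B C0 _: no change
3. b -> p, d -> t, v -> f / _ #: fires at position(s) 13: tegdetuptzmot
surface: tegdetuptzmot

cell ASPECT=gu, CLASS=vo, CASE=ak:
underlying: tegdo-tup-if-bo
1. o -> e, u -> i / F C0 _: fires at position(s) 5, 12: tegdetupifbe
2. e -> o, i -> u / B C0 _: fires at position(s) 9: tegdetupufbe
3. b -> p, d -> t, v -> f / _ #: no change
surface: tegdetupufbe

cell ASPECT=mi, CLASS=vo, CASE=pa:
underlying: tegdo-kud-if-mod
1. o -> e, u -> i / F C0 _: fires at position(s) 5, 12: tegdekudifmed
2. e -> o, i -> u / B C0 _: fires at position(s) 9: tegdekudufmed
3. b -> p, d -> t, v -> f / _ #: fires at position(s) 13: tegdekudufmet
surface: tegdekudufmet

cell ASPECT=ol, CLASS=ol, CASE=ak:
underlying: tegdo-tup-gu-ror
1. o -> e, u -> i / F C0 _: fires at position(s) 5: tegdetupguror
2. e -> o, i -> u / B C0 _: no change
3. b -> p, d -> t, v -> f / _ #: no change
surface: tegdetupguror


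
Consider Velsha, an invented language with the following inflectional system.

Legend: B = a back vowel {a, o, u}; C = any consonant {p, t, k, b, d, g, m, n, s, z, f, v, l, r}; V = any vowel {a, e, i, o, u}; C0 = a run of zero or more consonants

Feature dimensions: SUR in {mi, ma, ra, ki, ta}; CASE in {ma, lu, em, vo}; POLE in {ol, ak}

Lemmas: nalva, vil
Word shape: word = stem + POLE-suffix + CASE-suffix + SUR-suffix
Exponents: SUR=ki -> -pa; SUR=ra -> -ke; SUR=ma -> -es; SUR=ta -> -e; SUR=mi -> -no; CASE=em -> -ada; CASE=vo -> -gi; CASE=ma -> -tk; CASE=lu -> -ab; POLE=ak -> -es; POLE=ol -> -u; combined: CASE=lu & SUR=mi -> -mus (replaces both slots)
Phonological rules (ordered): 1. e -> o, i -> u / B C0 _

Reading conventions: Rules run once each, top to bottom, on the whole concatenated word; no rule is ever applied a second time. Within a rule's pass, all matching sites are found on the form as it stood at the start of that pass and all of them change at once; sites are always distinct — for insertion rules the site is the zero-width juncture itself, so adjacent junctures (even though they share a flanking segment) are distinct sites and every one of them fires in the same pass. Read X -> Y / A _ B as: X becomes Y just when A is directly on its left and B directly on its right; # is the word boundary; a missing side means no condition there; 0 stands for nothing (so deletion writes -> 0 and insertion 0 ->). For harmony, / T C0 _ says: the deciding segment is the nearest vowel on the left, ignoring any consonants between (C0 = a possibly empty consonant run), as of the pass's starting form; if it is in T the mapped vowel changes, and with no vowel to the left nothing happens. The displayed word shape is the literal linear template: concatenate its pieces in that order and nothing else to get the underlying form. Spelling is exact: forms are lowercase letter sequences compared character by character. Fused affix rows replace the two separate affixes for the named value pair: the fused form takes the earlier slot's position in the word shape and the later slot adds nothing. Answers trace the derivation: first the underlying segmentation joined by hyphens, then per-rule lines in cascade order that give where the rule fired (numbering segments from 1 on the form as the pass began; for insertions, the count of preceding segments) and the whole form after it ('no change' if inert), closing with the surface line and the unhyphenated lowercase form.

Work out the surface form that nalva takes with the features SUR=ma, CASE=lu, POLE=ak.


underlying: nalva-es-ab-es
1. e -> o, i -> u / B C0 _: fires at position(s) 6, 10: nalvaosabos
surface: nalvaosabos


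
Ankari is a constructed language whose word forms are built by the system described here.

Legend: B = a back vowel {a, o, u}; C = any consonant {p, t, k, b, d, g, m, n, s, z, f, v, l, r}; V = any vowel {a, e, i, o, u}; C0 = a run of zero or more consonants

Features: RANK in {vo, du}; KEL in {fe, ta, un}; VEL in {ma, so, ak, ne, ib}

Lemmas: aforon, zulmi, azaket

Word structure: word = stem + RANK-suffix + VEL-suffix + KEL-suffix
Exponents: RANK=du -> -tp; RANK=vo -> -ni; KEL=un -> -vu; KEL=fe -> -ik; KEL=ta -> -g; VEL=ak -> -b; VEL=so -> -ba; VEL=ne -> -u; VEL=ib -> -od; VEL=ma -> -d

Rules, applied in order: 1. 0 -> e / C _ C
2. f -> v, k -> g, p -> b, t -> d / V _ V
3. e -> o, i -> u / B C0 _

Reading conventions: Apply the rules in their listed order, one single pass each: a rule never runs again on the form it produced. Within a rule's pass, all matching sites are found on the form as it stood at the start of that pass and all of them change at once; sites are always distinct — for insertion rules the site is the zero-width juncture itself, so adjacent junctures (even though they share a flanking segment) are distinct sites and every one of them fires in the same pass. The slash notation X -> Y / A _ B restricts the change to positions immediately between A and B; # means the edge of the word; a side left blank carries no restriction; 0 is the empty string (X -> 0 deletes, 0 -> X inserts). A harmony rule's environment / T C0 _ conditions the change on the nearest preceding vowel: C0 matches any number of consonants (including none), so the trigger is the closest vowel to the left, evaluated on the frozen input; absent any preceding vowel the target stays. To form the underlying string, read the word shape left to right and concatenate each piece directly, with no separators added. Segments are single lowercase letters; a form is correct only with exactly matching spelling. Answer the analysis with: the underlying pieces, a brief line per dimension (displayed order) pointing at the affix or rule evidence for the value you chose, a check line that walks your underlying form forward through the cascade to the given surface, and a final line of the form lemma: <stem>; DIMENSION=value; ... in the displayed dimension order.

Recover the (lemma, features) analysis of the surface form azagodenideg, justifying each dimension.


underlying: azaket-ni-d-g
RANK=vo - signalled by the affix -ni
KEL=ta - signalled by the affix -g
VEL=ma - signalled by the affix -d
check: azaketnidg -> azaketenideg -> azagedenideg -> azagodenideg
lemma: azaket; RANK=vo; KEL=ta; VEL=ma


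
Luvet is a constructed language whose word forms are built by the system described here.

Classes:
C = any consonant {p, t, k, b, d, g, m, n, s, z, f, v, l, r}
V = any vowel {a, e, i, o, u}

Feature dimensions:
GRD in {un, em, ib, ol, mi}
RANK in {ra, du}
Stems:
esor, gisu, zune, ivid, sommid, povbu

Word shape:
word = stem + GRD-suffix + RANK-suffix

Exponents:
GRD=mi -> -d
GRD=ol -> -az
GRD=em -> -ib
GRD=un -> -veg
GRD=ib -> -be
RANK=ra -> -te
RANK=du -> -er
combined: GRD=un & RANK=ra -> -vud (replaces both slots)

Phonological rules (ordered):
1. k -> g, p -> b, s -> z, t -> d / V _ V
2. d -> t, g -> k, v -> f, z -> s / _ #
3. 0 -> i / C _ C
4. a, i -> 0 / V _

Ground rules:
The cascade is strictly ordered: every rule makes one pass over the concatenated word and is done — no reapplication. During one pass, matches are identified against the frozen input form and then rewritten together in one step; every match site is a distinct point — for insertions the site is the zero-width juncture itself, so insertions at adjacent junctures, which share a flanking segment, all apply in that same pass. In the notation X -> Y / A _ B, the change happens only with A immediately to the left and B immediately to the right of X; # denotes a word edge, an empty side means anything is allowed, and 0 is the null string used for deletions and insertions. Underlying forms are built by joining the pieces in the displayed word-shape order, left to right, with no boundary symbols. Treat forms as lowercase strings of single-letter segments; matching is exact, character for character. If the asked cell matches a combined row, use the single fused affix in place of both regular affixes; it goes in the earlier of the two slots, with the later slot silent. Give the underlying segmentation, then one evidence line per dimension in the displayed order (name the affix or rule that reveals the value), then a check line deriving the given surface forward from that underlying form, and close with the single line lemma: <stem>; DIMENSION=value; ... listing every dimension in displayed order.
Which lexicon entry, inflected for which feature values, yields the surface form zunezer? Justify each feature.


underlying: zune-az-er
GRD=ol - signalled by the affix -az
RANK=du - signalled by the affix -er
check: zuneazer -> zuneazer -> zuneazer -> zuneazer -> zunezer
lemma: zune; GRD=ol; RANK=du


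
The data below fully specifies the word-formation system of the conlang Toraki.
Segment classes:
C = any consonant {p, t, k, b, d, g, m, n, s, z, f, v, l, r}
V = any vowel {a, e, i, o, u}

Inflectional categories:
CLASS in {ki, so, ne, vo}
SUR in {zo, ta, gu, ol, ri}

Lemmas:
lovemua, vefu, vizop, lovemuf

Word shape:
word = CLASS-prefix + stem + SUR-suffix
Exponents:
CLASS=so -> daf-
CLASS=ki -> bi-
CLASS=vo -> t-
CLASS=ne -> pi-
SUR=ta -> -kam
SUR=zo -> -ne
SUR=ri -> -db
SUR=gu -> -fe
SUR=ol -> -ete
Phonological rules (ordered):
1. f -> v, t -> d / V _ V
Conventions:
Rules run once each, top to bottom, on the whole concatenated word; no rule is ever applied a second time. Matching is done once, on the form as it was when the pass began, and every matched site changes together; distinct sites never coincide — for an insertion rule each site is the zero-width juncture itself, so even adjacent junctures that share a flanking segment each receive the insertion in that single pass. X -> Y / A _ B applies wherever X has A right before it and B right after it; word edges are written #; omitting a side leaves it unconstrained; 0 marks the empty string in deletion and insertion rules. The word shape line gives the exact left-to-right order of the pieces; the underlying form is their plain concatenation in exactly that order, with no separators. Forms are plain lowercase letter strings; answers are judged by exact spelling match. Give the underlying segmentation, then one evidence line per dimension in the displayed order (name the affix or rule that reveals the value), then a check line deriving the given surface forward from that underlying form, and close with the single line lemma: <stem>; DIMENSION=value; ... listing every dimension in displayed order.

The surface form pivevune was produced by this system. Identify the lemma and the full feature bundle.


underlying: pi-vefu-ne
CLASS=ne - signalled by the affix pi-
SUR=zo - signalled by the affix -ne
check: pivefune -> pivevune
lemma: vefu; CLASS=ne; SUR=zo


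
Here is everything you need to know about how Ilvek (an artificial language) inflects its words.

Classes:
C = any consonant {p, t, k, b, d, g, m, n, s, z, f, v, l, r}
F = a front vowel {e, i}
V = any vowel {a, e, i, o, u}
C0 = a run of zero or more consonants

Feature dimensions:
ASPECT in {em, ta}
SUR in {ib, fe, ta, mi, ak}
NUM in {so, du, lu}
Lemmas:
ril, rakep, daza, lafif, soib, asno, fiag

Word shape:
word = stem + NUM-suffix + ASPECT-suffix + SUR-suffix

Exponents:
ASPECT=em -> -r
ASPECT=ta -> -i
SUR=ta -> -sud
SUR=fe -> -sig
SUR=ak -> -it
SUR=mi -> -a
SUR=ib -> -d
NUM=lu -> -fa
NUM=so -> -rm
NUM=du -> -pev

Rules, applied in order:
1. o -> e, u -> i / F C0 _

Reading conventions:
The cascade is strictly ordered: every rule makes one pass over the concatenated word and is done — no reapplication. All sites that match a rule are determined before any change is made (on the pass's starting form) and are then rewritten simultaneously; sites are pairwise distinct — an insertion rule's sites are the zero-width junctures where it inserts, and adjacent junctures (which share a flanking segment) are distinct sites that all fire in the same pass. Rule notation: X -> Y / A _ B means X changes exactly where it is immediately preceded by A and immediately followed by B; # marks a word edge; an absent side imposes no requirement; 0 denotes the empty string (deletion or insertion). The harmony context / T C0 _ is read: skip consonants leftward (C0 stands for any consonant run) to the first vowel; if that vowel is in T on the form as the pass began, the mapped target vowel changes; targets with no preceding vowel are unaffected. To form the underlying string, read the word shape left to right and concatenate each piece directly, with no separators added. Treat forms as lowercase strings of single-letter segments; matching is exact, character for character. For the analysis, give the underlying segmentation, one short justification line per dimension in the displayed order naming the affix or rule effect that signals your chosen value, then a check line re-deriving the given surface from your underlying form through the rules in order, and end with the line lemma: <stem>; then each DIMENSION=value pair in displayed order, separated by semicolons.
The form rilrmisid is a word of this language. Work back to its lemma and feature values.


underlying: ril-rm-i-sud
ASPECT=ta - signalled by the affix -i
SUR=ta - signalled by the affix -sud
NUM=so - signalled by the affix -rm
check: rilrmisud -> rilrmisid
lemma: ril; ASPECT=ta; SUR=ta; NUM=so


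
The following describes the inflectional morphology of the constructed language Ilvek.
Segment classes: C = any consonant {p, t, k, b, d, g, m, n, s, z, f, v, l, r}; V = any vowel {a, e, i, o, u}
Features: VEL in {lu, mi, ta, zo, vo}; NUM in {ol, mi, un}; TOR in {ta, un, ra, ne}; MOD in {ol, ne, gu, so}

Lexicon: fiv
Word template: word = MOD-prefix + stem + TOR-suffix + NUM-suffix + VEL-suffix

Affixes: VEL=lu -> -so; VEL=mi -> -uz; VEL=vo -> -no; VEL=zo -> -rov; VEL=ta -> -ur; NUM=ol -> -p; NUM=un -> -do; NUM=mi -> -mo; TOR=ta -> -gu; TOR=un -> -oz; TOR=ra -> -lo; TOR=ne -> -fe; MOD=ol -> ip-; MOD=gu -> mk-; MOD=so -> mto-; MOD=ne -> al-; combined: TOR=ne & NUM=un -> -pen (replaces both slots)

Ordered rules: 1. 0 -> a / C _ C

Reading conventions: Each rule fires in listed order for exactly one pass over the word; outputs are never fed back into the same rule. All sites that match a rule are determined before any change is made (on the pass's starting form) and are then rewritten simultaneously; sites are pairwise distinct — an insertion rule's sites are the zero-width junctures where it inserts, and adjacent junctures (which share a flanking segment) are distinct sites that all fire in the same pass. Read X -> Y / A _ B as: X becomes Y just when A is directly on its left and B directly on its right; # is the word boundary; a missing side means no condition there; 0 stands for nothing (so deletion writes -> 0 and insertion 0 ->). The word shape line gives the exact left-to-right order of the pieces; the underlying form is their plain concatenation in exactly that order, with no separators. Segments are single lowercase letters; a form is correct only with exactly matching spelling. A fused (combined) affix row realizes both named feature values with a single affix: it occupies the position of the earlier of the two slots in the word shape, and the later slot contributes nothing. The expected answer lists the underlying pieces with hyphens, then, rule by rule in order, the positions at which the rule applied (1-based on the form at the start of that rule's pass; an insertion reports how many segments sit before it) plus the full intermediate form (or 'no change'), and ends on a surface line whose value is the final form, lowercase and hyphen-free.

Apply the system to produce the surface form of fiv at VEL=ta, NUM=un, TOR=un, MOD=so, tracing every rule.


underlying: mto-fiv-oz-do-ur
1. 0 -> a / C _ C: inserts after position(s) 1, 8: matofivozadour
surface: matofivozadour


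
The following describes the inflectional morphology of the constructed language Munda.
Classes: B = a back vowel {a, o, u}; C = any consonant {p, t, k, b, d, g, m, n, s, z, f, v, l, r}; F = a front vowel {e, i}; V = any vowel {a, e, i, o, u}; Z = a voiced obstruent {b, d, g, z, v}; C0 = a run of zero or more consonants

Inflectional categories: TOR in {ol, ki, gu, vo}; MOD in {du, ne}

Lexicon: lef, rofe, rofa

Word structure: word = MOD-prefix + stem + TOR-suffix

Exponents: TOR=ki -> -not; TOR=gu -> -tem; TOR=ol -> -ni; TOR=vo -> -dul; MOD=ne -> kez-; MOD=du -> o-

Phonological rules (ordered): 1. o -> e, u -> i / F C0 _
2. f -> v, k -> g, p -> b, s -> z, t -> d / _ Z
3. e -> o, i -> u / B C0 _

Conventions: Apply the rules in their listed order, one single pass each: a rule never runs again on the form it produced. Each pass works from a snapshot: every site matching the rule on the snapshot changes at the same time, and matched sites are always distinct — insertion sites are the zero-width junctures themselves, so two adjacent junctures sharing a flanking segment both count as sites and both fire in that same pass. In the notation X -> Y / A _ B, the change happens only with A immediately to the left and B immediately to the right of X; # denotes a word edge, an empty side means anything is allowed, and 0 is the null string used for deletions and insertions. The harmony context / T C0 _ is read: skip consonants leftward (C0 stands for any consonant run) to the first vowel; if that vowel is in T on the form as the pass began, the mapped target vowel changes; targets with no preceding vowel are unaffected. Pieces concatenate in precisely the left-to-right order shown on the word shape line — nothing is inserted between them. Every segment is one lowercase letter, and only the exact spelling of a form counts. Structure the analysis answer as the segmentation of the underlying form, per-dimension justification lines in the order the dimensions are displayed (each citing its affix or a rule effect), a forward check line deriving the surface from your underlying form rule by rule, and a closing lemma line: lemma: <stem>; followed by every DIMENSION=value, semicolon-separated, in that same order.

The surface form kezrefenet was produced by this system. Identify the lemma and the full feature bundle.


underlying: kez-rofe-not
TOR=ki - signalled by the affix -not
MOD=ne - signalled by the affix kez-
check: kezrofenot -> kezrefenet -> kezrefenet -> kezrefenet
lemma: rofe; TOR=ki; MOD=ne


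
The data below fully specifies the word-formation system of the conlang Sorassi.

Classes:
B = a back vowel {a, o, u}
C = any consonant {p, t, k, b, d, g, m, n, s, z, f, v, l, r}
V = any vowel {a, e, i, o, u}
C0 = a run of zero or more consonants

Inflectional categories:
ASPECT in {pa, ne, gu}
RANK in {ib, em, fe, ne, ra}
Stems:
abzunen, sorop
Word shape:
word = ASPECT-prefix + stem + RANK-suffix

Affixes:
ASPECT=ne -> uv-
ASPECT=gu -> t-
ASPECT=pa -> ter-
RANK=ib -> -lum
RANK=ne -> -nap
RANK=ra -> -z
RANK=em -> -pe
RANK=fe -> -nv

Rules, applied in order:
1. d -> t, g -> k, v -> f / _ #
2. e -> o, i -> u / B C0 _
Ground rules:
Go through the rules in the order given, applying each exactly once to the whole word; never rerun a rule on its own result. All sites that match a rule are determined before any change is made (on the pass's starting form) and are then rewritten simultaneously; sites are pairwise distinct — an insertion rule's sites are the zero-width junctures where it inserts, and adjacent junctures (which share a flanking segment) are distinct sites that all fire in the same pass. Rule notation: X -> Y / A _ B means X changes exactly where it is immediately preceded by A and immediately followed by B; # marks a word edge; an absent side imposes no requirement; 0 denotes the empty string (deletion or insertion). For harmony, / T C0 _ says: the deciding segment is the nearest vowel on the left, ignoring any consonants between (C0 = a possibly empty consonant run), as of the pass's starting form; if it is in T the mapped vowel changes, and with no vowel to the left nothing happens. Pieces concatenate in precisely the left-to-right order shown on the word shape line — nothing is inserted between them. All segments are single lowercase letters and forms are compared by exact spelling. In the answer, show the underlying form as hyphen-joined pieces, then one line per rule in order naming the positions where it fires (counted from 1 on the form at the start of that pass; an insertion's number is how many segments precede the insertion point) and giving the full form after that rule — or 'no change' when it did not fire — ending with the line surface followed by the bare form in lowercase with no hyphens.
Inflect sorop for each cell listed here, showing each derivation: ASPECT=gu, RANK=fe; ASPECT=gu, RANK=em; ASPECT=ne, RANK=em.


cell ASPECT=gu, RANK=fe:
underlying: t-sorop-nv
1. d -> t, g -> k, v -> f / _ #: fires at position(s) 8: tsoropnf
2. e -> o, i -> u / B C0 _: no change
surface: tsoropnf

cell ASPECT=gu, RANK=em:
underlying: t-sorop-pe
1. d -> t, g -> k, v -> f / _ #: no change
2. e -> o, i -> u / B C0 _: fires at position(s) 8: tsoroppo
surface: tsoroppo

cell ASPECT=ne, RANK=em:
underlying: uv-sorop-pe
1. d -> t, g -> k, v -> f / _ #: no change
2. e -> o, i -> u / B C0 _: fires at position(s) 9: uvsoroppo
surface: uvsoroppo


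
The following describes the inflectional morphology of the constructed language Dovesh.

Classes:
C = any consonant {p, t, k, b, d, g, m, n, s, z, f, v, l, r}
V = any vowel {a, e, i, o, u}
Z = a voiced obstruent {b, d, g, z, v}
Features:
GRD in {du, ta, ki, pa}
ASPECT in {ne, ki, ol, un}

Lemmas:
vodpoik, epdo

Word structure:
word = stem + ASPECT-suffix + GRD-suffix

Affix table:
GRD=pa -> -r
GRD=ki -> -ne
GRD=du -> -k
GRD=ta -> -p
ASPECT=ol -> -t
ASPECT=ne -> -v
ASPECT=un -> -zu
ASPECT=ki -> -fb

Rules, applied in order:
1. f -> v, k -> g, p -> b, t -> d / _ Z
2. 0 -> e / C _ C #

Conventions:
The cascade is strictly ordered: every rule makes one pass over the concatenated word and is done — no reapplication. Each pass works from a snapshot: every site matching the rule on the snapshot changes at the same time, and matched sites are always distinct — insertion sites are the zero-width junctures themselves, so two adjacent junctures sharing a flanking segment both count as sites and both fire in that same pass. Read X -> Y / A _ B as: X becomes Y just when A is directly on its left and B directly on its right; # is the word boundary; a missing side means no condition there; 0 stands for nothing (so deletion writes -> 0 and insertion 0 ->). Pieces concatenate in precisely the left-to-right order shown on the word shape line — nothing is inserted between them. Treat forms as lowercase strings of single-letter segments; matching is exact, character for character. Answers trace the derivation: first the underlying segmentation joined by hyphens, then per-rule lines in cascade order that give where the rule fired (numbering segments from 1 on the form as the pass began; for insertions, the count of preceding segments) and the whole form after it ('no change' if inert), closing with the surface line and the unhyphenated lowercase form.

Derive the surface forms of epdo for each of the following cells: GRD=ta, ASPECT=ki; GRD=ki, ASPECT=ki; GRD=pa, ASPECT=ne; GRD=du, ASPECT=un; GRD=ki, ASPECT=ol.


cell GRD=ta, ASPECT=ki:
underlying: epdo-fb-p
1. f -> v, k -> g, p -> b, t -> d / _ Z: fires at position(s) 2, 5: ebdovbp
2. 0 -> e / C _ C #: inserts after position(s) 6: ebdovbep
surface: ebdovbep

cell GRD=ki, ASPECT=ki:
underlying: epdo-fb-ne
1. f -> v, k -> g, p -> b, t -> d / _ Z: fires at position(s) 2, 5: ebdovbne
2. 0 -> e / C _ C #: no change
surface: ebdovbne

cell GRD=pa, ASPECT=ne:
underlying: epdo-v-r
1. f -> v, k -> g, p -> b, t -> d / _ Z: fires at position(s) 2: ebdovr
2. 0 -> e / C _ C #: inserts after position(s) 5: ebdover
surface: ebdover

cell GRD=du, ASPECT=un:
underlying: epdo-zu-k
1. f -> v, k -> g, p -> b, t -> d / _ Z: fires at position(s) 2: ebdozuk
2. 0 -> e / C _ C #: no change
surface: ebdozuk

cell GRD=ki, ASPECT=ol:
underlying: epdo-t-ne
1. f -> v, k -> g, p -> b, t -> d / _ Z: fires at position(s) 2: ebdotne
2. 0 -> e / C _ C #: no change
surface: ebdotne


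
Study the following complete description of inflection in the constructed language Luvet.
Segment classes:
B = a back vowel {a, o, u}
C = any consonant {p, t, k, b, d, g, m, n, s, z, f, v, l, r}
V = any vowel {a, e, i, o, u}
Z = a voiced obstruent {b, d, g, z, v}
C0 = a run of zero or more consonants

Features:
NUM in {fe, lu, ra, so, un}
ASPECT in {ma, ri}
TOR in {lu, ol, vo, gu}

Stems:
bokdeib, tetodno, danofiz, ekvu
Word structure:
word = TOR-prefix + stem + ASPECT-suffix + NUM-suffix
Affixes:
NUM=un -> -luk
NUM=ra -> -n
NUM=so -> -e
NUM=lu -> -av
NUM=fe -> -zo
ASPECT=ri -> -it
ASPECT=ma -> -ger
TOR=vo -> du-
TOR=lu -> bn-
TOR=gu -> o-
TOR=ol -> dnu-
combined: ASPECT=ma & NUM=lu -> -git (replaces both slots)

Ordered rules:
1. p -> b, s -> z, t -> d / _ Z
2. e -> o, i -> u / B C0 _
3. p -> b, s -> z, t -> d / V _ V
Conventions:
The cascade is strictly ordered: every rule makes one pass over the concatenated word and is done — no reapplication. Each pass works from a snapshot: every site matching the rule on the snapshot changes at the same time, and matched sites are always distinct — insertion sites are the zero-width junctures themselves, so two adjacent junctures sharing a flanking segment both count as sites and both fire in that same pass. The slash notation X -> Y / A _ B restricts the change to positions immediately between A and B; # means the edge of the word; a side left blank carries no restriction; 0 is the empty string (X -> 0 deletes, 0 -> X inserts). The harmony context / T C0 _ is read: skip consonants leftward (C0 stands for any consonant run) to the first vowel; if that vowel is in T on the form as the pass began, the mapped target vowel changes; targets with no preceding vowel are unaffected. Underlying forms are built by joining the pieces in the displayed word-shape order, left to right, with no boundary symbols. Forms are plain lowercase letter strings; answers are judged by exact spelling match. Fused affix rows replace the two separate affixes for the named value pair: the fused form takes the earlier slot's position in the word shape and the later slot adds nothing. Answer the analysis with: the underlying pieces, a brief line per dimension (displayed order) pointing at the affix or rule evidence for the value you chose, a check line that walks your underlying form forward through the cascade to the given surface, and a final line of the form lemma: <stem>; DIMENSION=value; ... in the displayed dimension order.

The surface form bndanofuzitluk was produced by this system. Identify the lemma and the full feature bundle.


underlying: bn-danofiz-it-luk
NUM=un - signalled by the affix -luk
ASPECT=ri - signalled by the affix -it
TOR=lu - signalled by the affix bn-
check: bndanofizitluk -> bndanofizitluk -> bndanofuzitluk -> bndanofuzitluk
lemma: danofiz; NUM=un; ASPECT=ri; TOR=lu


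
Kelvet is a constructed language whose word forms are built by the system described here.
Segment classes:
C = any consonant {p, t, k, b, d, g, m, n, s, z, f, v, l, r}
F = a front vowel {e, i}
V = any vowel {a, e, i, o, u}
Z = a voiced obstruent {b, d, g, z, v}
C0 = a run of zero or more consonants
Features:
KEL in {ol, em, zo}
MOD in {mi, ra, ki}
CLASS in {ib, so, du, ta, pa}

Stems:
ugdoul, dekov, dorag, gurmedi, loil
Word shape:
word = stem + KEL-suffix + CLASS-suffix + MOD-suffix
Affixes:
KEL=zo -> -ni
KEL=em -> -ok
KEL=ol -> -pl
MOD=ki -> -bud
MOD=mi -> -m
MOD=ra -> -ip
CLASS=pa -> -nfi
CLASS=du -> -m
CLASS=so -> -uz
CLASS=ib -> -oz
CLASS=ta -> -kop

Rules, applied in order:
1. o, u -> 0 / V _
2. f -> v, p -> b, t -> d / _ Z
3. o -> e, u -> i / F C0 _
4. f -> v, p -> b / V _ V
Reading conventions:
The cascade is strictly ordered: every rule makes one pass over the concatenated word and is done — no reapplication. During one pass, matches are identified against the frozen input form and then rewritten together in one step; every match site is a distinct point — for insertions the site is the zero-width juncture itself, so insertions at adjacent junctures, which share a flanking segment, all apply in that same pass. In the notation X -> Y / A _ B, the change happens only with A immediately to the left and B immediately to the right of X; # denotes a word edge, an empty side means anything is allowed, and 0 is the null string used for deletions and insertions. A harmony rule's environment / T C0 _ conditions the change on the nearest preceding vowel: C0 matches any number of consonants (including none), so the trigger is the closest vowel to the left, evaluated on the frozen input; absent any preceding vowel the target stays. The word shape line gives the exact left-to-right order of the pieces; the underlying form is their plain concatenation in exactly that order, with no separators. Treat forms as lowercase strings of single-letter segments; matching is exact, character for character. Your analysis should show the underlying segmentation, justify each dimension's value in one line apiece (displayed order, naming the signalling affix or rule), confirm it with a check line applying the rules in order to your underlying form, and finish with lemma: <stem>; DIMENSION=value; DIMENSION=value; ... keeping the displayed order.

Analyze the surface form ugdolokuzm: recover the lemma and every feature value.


underlying: ugdoul-ok-uz-m
KEL=em - signalled by the affix -ok
MOD=mi - signalled by the affix -m
CLASS=so - signalled by the affix -uz
check: ugdoulokuzm -> ugdolokuzm -> ugdolokuzm -> ugdolokuzm -> ugdolokuzm
lemma: ugdoul; KEL=em; MOD=mi; CLASS=so


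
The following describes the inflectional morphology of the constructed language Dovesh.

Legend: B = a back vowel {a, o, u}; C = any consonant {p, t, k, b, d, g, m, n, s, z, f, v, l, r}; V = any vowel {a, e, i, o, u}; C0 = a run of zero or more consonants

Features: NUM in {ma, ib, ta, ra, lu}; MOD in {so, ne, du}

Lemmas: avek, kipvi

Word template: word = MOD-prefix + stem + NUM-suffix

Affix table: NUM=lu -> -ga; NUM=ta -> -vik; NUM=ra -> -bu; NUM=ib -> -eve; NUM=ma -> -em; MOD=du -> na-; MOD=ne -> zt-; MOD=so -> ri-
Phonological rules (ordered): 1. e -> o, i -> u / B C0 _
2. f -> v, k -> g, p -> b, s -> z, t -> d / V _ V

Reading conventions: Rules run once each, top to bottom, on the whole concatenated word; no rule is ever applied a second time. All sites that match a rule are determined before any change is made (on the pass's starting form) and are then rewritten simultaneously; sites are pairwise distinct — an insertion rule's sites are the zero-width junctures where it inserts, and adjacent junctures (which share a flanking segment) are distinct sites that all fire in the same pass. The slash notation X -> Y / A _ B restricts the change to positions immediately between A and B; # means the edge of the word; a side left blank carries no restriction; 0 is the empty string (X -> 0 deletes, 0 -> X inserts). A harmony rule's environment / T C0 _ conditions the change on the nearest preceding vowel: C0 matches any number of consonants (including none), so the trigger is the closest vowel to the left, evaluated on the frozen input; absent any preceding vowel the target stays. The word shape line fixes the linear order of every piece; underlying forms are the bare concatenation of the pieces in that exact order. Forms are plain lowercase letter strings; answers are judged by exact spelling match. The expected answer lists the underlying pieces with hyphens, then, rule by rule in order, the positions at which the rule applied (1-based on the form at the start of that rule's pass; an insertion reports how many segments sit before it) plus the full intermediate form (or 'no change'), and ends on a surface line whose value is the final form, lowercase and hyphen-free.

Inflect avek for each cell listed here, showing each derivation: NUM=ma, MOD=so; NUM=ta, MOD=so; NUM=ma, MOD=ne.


cell NUM=ma, MOD=so:
underlying: ri-avek-em
1. e -> o, i -> u / B C0 _: fires at position(s) 5: riavokem
2. f -> v, k -> g, p -> b, s -> z, t -> d / V _ V: fires at position(s) 6: riavogem
surface: riavogem

cell NUM=ta, MOD=so:
underlying: ri-avek-vik
1. e -> o, i -> u / B C0 _: fires at position(s) 5: riavokvik
2. f -> v, k -> g, p -> b, s -> z, t -> d / V _ V: no change
surface: riavokvik

cell NUM=ma, MOD=ne:
underlying: zt-avek-em
1. e -> o, i -> u / B C0 _: fires at position(s) 5: ztavokem
2. f -> v, k -> g, p -> b, s -> z, t -> d / V _ V: fires at position(s) 6: ztavogem
surface: ztavogem
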